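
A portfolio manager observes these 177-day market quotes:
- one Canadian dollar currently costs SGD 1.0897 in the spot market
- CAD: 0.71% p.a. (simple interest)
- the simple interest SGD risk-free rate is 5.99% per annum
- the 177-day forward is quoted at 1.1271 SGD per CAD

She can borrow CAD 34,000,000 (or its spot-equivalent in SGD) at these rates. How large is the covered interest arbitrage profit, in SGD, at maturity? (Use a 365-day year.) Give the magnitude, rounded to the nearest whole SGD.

T = 177/365 years.
Keep in CAD, deliver into the forward: 34,000,000·1.0034430137·1.1271 = SGD 38,453,341.11.
Swap to SGD now, deposit: 34,000,000·1.0897·1.0290473973 = SGD 38,126,000.26.
The quoted forward overvalues CAD, so borrow SGD, buy CAD at spot, deposit the CAD at 0.71%, and sell the proceeds forward at 1.1271.
The gap between the two covered legs is SGD 327,341.

SGD 327,341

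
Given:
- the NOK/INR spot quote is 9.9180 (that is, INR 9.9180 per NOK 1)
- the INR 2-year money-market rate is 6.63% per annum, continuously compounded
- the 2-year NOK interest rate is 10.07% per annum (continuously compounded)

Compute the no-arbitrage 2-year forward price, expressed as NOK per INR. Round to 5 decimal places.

0.10801

T = 2 years.
INR growth factor: e^(0.0663×2) = 1.1417932.
Growth of 1 NOK over T: e^(0.1007×2) = 1.2231139.
CIP: F = S · (grow INR)/(grow NOK) = 9.918 × 1.1417932/1.2231139 = 9.258586 INR per NOK.
Quoted the other way: 1/9.258586 = 0.10801 NOK per INR.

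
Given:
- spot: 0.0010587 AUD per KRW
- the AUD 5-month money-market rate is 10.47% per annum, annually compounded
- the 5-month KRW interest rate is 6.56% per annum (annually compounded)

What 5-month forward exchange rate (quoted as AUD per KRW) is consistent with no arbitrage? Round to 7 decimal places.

0.0010747

T = 5/12 years.
AUD accumulates by (1 + 0.1047)^(5/12) = 1.0423618.
KRW growth factor: (1 + 0.0656)^(5/12) = 1.0268277.
Forward (AUD per KRW) = 0.0010587 × 1.0423618 / 1.0268277 = 0.001074716.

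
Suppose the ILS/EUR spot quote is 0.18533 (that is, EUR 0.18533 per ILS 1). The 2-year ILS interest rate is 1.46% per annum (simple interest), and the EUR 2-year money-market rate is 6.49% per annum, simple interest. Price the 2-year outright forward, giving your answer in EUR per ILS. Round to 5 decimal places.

T = 2 years.
EUR growth factor: 1 + 0.0649×2 = 1.129800.
ILS growth factor: 1 + 0.0146×2 = 1.029200.
So F = 0.18533 × 1.129800 / 1.029200 = 0.2034452 (EUR/ILS).

0.20345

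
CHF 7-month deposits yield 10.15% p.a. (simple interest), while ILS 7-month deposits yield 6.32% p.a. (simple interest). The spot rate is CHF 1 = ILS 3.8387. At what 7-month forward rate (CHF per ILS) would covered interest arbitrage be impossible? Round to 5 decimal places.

0.26612

T = 7/12 years.
Growth of 1 ILS over T: 1 + 0.0632×7/12 = 1.0368667.
CHF growth factor: 1 + 0.1015×7/12 = 1.0592083.
Forward (ILS per CHF) = 3.8387 × 1.0368667 / 1.0592083 = 3.757731.
Invert for CHF per ILS: 1 / 3.757731 = 0.26612.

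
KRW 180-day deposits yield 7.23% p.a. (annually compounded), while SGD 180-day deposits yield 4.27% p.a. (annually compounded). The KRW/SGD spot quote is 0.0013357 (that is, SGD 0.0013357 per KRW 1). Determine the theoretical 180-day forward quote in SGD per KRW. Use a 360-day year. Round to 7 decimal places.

0.0013171

T = 180/360 years.
Growth of 1 SGD over T: (1 + 0.0427)^(180/360) = 1.0211268.
KRW accumulates by (1 + 0.0723)^(180/360) = 1.0355192.
CIP: F = S · (grow SGD)/(grow KRW) = 0.0013357 × 1.0211268/1.0355192 = 0.001317135 SGD per KRW.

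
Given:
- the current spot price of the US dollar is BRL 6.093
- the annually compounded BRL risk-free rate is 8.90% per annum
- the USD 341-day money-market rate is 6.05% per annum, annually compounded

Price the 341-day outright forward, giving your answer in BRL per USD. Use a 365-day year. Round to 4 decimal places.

6.2458

T = 341/365 years.
BRL growth factor: (1 + 0.0890)^(341/365) = 1.082912.
USD growth factor: (1 + 0.0605)^(341/365) = 1.0564118.
So F = 6.093 × 1.082912 / 1.0564118 = 6.245844 (BRL/USD).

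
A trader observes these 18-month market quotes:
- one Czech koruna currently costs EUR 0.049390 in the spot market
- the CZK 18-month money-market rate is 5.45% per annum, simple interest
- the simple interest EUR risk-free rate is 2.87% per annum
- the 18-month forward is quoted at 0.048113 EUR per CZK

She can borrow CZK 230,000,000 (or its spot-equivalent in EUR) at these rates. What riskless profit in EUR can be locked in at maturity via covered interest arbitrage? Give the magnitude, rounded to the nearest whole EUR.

T = 18/12 years.
Keep in CZK, deliver into the forward: 230,000,000·1.081750·0.048113 = EUR 11,970,634.68.
Swap to EUR now, deposit: 230,000,000·0.049390·1.043050 = EUR 11,848,735.09.
The quoted forward overvalues CZK, so borrow EUR, buy CZK at spot, deposit the CZK at 5.45%, and sell the proceeds forward at 0.048113.
The gap between the two covered legs is EUR 121,900.

EUR 121,900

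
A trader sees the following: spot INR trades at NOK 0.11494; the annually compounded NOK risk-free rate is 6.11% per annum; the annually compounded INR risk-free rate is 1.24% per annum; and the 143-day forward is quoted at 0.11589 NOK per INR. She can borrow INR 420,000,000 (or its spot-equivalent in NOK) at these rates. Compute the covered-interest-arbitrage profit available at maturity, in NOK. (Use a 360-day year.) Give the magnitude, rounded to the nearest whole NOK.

NOK 512,889

T = 143/360 years.
Route A — deposit INR, sell forward: 420,000,000 × 1.0049072686 × 0.11589 = NOK 48,912,655.41.
Route B — convert at spot, deposit NOK: 420,000,000 × 0.11494 × 1.0238373777 = NOK 49,425,544.64.
The quoted forward undervalues INR, so borrow INR, convert to NOK at spot, deposit the NOK at 6.11%, and buy INR forward at 0.11589 to cover the loan.
The gap between the two covered legs is NOK 512,889.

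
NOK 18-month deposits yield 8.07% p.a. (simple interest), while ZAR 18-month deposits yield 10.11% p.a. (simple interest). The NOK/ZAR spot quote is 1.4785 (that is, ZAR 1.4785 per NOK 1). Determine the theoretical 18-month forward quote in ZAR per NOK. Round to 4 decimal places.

1.5189

T = 18/12 years.
ZAR accumulates by 1 + 0.1011×18/12 = 1.151650.
Growth of 1 NOK over T: 1 + 0.0807×18/12 = 1.121050.
Forward (ZAR per NOK) = 1.4785 × 1.151650 / 1.121050 = 1.518857.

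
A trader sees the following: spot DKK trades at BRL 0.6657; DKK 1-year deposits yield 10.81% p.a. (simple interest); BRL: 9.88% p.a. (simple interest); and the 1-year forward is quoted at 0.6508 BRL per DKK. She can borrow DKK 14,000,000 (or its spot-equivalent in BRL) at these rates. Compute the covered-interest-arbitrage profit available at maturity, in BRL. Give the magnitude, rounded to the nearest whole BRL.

T = 1 year.
Invest the DKK and cover forward: 14,000,000 × 1.108100 × 0.6508 = BRL 10,096,120.72.
Convert at spot and invest in BRL: 14,000,000 × 0.6657 × 1.098800 = BRL 10,240,596.24.
The quoted forward undervalues DKK, so borrow DKK, convert to BRL at spot, deposit the BRL at 9.88%, and buy DKK forward at 0.6508 to cover the loan.
The gap between the two covered legs is BRL 144,476.

BRL 144,476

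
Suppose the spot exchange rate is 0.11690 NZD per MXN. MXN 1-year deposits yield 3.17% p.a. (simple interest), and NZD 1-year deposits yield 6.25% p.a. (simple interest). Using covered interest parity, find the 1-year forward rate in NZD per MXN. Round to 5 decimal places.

T = 1 year.
NZD accumulates by 1 + 0.0625×1 = 1.062500.
MXN growth factor: 1 + 0.0317×1 = 1.031700.
Forward (NZD per MXN) = 0.1169 × 1.062500 / 1.031700 = 0.1203899.

0.12039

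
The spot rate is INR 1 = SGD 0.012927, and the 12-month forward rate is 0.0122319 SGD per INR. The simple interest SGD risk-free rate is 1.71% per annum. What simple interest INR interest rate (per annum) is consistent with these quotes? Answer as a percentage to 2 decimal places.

7.49%

T = 1 year.
CIP gives F = S · g_SGD/g_INR, so g_SGD/g_INR = 0.0122319/0.012927 = 0.9462288.
SGD growth factor: 1 + 0.0171×1 = 1.017100.
So the INR growth factor = 1.0748986.
(1.0748986 − 1)/T = 0.074899, i.e. 7.49%.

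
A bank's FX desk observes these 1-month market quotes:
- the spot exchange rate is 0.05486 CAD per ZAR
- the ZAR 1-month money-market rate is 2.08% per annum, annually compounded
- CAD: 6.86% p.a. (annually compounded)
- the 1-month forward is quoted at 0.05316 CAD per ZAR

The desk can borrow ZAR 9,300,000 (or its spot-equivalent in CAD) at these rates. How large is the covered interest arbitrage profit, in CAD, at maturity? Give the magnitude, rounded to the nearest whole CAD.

CAD 17,790

T = 1/12 years.
Keep in ZAR, deliver into the forward: 9,300,000·1.00171703·0.05316 = CAD 495,236.88.
Swap to CAD now, deposit: 9,300,000·0.05486·1.00554443 = CAD 513,026.76.
The quoted forward undervalues ZAR, so borrow ZAR, convert to CAD at spot, deposit the CAD at 6.86%, and buy ZAR forward at 0.05316 to cover the loan.
The gap between the two covered legs is CAD 17,790.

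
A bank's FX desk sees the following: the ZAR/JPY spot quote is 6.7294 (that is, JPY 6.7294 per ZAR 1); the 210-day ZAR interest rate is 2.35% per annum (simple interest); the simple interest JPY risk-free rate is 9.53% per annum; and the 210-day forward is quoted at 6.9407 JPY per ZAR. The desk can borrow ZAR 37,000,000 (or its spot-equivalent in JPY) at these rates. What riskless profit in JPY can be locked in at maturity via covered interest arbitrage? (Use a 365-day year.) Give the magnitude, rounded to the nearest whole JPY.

T = 210/365 years.
Route A — deposit ZAR, sell forward: 37,000,000 × 1.01352054795 × 6.9407 = JPY 260,278,056.48.
Route B — convert at spot, deposit JPY: 37,000,000 × 6.7294 × 1.05483013699 = JPY 262,639,835.18.
The quoted forward undervalues ZAR, so borrow ZAR, convert to JPY at spot, deposit the JPY at 9.53%, and buy ZAR forward at 6.9407 to cover the loan.
Arbitrage profit = |260,278,056.48 − 262,639,835.18| = JPY 2,361,779.

JPY 2,361,779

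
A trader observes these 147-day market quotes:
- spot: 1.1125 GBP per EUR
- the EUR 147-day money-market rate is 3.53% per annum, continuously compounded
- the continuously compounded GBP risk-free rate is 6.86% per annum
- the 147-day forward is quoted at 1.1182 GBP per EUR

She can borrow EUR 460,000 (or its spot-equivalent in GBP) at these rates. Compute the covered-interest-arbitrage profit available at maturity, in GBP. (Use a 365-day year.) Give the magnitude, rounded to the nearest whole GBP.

GBP 4,349

T = 147/365 years.
Route A — deposit EUR, sell forward: 460,000 × 1.01431825 × 1.1182 = GBP 521,736.91.
Route B — convert at spot, deposit GBP: 460,000 × 1.1125 × 1.02801314 = GBP 526,085.72.
The quoted forward undervalues EUR, so borrow EUR, convert to GBP at spot, deposit the GBP at 6.86%, and buy EUR forward at 1.1182 to cover the loan.
The gap between the two covered legs is GBP 4,349.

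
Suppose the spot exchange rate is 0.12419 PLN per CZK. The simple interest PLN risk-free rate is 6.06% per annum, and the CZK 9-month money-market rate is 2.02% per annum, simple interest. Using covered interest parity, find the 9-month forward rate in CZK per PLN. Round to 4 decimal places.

7.8188

T = 9/12 years.
PLN accumulates by 1 + 0.0606×9/12 = 1.045450.
CZK growth factor: 1 + 0.0202×9/12 = 1.015150.
Forward (PLN per CZK) = 0.12419 × 1.045450 / 1.015150 = 0.1278968.
Quoted the other way: 1/0.1278968 = 7.8188 CZK per PLN.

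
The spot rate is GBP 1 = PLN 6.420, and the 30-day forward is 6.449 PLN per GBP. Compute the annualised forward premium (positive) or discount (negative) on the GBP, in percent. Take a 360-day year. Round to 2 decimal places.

T = 30/360 years.
(F − S)/S = (6.449 − 6.42)/6.42 = 0.0045171.
×(1/T) gives 5.42% p.a.

+5.42%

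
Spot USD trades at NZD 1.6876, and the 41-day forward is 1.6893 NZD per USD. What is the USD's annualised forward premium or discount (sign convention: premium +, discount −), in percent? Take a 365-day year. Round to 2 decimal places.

T = 41/365 years.
(F − S)/S = (1.6893 − 1.6876)/1.6876 = 0.0010073.
×(1/T) gives 0.90% p.a.

+0.90%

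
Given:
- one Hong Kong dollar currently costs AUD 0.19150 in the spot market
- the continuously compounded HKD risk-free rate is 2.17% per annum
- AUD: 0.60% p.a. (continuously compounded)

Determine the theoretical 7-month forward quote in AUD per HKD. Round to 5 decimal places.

0.18975

T = 7/12 years.
Growth of 1 AUD over T: e^(0.0060×7/12) = 1.0035061.
HKD accumulates by e^(0.0217×7/12) = 1.0127388.
CIP: F = S · (grow AUD)/(grow HKD) = 0.1915 × 1.0035061/1.0127388 = 0.1897542 AUD per HKD.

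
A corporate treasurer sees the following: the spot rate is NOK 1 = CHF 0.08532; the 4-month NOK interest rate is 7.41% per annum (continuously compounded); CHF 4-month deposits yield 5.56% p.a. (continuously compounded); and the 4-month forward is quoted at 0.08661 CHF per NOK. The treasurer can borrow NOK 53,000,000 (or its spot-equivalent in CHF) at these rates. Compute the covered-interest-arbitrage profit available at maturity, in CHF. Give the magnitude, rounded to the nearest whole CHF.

T = 4/12 years.
Invest the NOK and cover forward: 53,000,000 × 1.025007572 × 0.08661 = CHF 4,705,123.01.
Convert at spot and invest in CHF: 53,000,000 × 0.08532 × 1.018706141 = CHF 4,606,548.42.
The quoted forward overvalues NOK, so borrow CHF, buy NOK at spot, deposit the NOK at 7.41%, and sell the proceeds forward at 0.08661.
Profit = 4,705,123.01 − 4,606,548.42 = CHF 98,575.

CHF 98,575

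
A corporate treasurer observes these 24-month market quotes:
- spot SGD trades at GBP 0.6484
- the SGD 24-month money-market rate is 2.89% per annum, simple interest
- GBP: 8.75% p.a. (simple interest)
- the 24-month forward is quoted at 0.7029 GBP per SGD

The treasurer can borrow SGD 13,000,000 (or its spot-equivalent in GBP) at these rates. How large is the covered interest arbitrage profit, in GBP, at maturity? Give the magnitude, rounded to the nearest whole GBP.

T = 2 years.
Invest the SGD and cover forward: 13,000,000 × 1.057800 × 0.7029 = GBP 9,665,859.06.
Convert at spot and invest in GBP: 13,000,000 × 0.6484 × 1.175000 = GBP 9,904,310.00.
The quoted forward undervalues SGD, so borrow SGD, convert to GBP at spot, deposit the GBP at 8.75%, and buy SGD forward at 0.7029 to cover the loan.
Profit = 9,904,310.00 − 9,665,859.06 = GBP 238,451.

GBP 238,451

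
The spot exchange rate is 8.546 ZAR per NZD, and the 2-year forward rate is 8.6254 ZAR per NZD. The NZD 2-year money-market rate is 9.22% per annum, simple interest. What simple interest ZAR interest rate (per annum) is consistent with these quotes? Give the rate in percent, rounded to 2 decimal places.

T = 2 years.
CIP gives F = S · g_ZAR/g_NZD, so g_ZAR/g_NZD = 8.6254/8.546 = 1.0092909.
NZD growth factor: 1 + 0.0922×2 = 1.184400.
So the ZAR growth factor = 1.1954041.
r = (1.1954041 − 1)/2 = 0.097702 → 9.77%.

9.77%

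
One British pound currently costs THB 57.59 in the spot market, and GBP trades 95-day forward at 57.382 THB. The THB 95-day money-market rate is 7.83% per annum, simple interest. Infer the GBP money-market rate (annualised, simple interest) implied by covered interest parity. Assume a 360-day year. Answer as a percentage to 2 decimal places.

T = 95/360 years.
CIP gives F = S · g_THB/g_GBP, so g_THB/g_GBP = 57.382/57.59 = 0.9963883.
The THB side grows by 1 + 0.0783×95/360 = 1.0206625.
That pins the GBP growth at 1.0243622.
(1.0243622 − 1)/T = 0.092320, i.e. 9.23%.

9.23%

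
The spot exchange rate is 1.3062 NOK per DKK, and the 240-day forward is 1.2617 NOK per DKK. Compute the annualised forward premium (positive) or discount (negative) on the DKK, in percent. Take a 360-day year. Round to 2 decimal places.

-5.11%

T = 240/360 years.
Period premium: (1.2617 − 1.3062)/1.3062 = -0.0340683.
×(1/T) gives -5.11% p.a.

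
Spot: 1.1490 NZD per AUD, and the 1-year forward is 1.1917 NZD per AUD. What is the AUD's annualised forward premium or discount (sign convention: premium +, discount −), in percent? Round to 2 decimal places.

T = 1 year.
AUD trades forward at +3.71628% vs spot over the period.
Per annum: 0.0371628 / 1 = 0.037163 = 3.72%.

+3.72%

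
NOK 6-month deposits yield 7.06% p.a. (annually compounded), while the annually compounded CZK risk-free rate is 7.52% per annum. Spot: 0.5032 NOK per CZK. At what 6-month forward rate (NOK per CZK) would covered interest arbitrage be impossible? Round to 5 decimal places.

T = 6/12 years.
NOK accumulates by (1 + 0.0706)^(6/12) = 1.034698.
CZK accumulates by (1 + 0.0752)^(6/12) = 1.0369185.
So F = 0.5032 × 1.034698 / 1.0369185 = 0.5021224 (NOK/CZK).

0.50212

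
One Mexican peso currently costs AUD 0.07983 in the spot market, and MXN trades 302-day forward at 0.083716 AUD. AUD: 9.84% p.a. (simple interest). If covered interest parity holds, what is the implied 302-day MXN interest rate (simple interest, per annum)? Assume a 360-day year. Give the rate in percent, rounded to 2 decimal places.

3.85%

T = 302/360 years.
By CIP, F/S equals the AUD-to-MXN growth ratio: 0.083716/0.07983 = 1.0486784.
AUD growth factor: 1 + 0.0984×302/360 = 1.0825467.
That pins the MXN growth at 1.0322962.
(1.0322962 − 1)/T = 0.038499, i.e. 3.85%.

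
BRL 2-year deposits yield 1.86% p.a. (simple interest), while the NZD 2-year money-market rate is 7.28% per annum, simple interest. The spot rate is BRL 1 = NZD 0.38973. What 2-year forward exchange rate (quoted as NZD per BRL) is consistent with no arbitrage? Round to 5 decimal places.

0.43046

T = 2 years.
Growth of 1 NZD over T: 1 + 0.0728×2 = 1.145600.
BRL growth factor: 1 + 0.0186×2 = 1.037200.
Forward (NZD per BRL) = 0.38973 × 1.145600 / 1.037200 = 0.4304615.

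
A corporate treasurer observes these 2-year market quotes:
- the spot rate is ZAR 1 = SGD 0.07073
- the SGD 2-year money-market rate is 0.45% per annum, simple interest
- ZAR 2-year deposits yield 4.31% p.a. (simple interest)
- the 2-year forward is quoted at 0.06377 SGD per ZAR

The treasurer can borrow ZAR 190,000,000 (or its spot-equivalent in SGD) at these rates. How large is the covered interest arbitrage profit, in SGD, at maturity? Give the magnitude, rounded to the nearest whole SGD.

SGD 398,923

T = 2 years.
Route A — deposit ZAR, sell forward: 190,000,000 × 1.086200 × 0.06377 = SGD 13,160,725.06.
Route B — convert at spot, deposit SGD: 190,000,000 × 0.07073 × 1.009000 = SGD 13,559,648.30.
The quoted forward undervalues ZAR, so borrow ZAR, convert to SGD at spot, deposit the SGD at 0.45%, and buy ZAR forward at 0.06377 to cover the loan.
Profit = 13,559,648.30 − 13,160,725.06 = SGD 398,923.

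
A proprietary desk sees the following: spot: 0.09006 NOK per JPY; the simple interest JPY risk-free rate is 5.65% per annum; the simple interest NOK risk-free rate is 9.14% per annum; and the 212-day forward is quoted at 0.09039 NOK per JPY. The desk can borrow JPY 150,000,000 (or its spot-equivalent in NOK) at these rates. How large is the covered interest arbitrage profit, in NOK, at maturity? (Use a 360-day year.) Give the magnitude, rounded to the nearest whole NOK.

T = 212/360 years.
Keep in JPY, deliver into the forward: 150,000,000·1.0332722222·0.09039 = NOK 14,009,621.42.
Swap to NOK now, deposit: 150,000,000·0.09006·1.0538244444 = NOK 14,236,114.42.
The quoted forward undervalues JPY, so borrow JPY, convert to NOK at spot, deposit the NOK at 9.14%, and buy JPY forward at 0.09039 to cover the loan.
Profit = 14,236,114.42 − 14,009,621.42 = NOK 226,493.

NOK 226,493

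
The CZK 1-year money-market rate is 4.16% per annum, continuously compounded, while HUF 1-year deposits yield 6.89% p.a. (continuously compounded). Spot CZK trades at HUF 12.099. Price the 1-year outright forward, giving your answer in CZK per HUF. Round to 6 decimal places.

0.080426

T = 1 year.
Growth of 1 HUF over T: e^(0.0689×1) = 1.0713291.
CZK growth factor: e^(0.0416×1) = 1.0424774.
CIP: F = S · (grow HUF)/(grow CZK) = 12.099 × 1.0713291/1.0424774 = 12.43385 HUF per CZK.
Quoted the other way: 1/12.43385 = 0.080426 CZK per HUF.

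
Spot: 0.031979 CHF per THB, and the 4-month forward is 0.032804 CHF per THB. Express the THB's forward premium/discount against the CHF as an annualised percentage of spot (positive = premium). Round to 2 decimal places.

T = 4/12 years.
THB trades forward at +2.57982% vs spot over the period.
×(1/T) gives 7.74% p.a.

+7.74%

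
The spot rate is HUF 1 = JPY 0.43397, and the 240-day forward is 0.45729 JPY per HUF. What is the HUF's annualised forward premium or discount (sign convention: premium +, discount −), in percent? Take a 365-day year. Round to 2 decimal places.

+8.17%

T = 240/365 years.
(F − S)/S = (0.45729 − 0.43397)/0.43397 = 0.0537364.
Annualise by dividing by T: 0.0537364 / (240/365) = 0.081724 → 8.17%.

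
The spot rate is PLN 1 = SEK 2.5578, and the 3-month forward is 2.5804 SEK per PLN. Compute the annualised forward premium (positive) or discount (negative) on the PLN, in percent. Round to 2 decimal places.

T = 3/12 years.
PLN trades forward at +0.88357% vs spot over the period.
Per annum: 0.0088357 / (3/12) = 0.035343 = 3.53%.

+3.53%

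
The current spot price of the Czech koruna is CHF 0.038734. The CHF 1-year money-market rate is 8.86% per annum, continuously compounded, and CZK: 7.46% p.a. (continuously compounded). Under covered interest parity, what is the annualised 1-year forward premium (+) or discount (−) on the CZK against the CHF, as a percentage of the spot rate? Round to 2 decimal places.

+1.41%

T = 1 year.
CIP forward (CHF per CZK) = 0.038734 × 1.0926435/1.0774531 = 0.039280089.
(F − S)/S ÷ T = (0.039280089 − 0.038734)/0.038734/1 = 0.014098 → 1.41%.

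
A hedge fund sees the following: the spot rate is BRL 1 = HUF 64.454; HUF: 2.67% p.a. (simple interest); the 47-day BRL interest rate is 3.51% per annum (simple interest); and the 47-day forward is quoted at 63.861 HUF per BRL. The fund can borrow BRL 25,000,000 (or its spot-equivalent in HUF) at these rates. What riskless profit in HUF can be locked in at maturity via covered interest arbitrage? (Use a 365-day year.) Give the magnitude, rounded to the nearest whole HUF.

HUF 13,149,098

T = 47/365 years.
Invest the BRL and cover forward: 25,000,000 × 1.004519726027 × 63.861 = HUF 1,603,740,855.60.
Convert at spot and invest in HUF: 25,000,000 × 64.454 × 1.003438082192 = HUF 1,616,889,953.74.
The quoted forward undervalues BRL, so borrow BRL, convert to HUF at spot, deposit the HUF at 2.67%, and buy BRL forward at 63.861 to cover the loan.
Profit = 1,616,889,953.74 − 1,603,740,855.60 = HUF 13,149,098.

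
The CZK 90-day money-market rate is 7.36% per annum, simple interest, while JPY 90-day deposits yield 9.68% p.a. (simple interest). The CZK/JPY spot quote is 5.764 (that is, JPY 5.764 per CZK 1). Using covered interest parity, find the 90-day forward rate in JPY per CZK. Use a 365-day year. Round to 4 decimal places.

5.7964

T = 90/365 years.
Growth of 1 JPY over T: 1 + 0.0968×90/365 = 1.0238685.
CZK growth factor: 1 + 0.0736×90/365 = 1.0181479.
CIP: F = S · (grow JPY)/(grow CZK) = 5.764 × 1.0238685/1.0181479 = 5.796386 JPY per CZK.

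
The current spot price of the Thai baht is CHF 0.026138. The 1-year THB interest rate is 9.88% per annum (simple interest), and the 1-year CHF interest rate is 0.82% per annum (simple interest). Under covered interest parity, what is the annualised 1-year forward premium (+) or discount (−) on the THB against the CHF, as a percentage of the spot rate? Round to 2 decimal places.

T = 1 year.
F = S · g_CHF/g_THB = 0.026138 × 1.008200/1.098800 = 0.023982828.
(F − S)/S ÷ T = (0.023982828 − 0.026138)/0.026138/1 = -0.082454 → -8.25%.

-8.25%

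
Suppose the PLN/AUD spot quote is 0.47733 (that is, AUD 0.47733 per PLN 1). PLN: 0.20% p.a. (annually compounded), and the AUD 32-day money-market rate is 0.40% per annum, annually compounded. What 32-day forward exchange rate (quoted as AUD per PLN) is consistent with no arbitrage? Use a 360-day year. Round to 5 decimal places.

T = 32/360 years.
AUD accumulates by (1 + 0.0040)^(32/360) = 1.0003549.
PLN accumulates by (1 + 0.0020)^(32/360) = 1.0001776.
So F = 0.47733 × 1.0003549 / 1.0001776 = 0.4774146 (AUD/PLN).

0.47741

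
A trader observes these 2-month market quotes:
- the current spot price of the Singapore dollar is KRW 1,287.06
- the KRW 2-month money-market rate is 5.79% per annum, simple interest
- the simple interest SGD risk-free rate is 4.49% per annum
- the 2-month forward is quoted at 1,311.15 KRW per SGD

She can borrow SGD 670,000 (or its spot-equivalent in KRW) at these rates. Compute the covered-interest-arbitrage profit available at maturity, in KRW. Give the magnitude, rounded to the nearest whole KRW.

T = 2/12 years.
Keep in SGD, deliver into the forward: 670,000·1.00748333333·1311.15 = KRW 885,044,387.57.
Swap to KRW now, deposit: 670,000·1287.06·1.009650 = KRW 870,651,686.43.
The quoted forward overvalues SGD, so borrow KRW, buy SGD at spot, deposit the SGD at 4.49%, and sell the proceeds forward at 1,311.15.
Arbitrage profit = |885,044,387.57 − 870,651,686.43| = KRW 14,392,701.

KRW 14,392,701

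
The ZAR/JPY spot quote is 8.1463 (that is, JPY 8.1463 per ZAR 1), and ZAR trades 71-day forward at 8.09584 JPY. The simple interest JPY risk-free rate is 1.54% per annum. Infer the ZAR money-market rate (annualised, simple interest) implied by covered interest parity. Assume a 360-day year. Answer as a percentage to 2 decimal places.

4.71%

T = 71/360 years.
By CIP, F/S equals the JPY-to-ZAR growth ratio: 8.09584/8.1463 = 0.9938058.
The JPY side grows by 1 + 0.0154×71/360 = 1.0030372.
Hence g_ZAR = 1.0092889.
(1.0092889 − 1)/T = 0.047099, i.e. 4.71%.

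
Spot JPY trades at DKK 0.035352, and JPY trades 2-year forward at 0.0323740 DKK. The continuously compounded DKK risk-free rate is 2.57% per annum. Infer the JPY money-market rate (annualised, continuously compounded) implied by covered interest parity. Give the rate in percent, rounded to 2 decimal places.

6.97%

T = 2 years.
F/S = 0.032374/0.035352 = 0.9157615 = (growth of DKK) / (growth of JPY).
The DKK side grows by e^(0.0257×2) = 1.0527439.
Hence g_JPY = 1.1495831.
Take logs: ln 1.1495831 / 2 = 0.069700, so 6.97%.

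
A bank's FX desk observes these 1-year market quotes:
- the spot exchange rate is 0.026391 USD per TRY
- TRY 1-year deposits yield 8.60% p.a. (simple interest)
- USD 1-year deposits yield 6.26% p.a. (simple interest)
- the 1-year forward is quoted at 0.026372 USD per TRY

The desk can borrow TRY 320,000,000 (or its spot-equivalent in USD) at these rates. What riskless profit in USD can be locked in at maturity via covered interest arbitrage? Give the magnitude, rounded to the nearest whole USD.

USD 191,013

T = 1 year.
Invest the TRY and cover forward: 320,000,000 × 1.086000 × 0.026372 = USD 9,164,797.44.
Convert at spot and invest in USD: 320,000,000 × 0.026391 × 1.062600 = USD 8,973,784.51.
The quoted forward overvalues TRY, so borrow USD, buy TRY at spot, deposit the TRY at 8.60%, and sell the proceeds forward at 0.026372.
Profit = 9,164,797.44 − 8,973,784.51 = USD 191,013.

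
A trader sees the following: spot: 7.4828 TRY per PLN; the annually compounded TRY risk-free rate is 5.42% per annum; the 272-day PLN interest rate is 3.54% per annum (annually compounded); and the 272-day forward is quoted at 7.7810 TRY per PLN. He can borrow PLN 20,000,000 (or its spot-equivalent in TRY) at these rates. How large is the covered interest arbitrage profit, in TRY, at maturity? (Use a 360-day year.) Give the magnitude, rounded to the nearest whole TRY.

TRY 4,019,700

T = 272/360 years.
Route A — deposit PLN, sell forward: 20,000,000 × 1.0266326091 × 7.7810 = TRY 159,764,566.63.
Route B — convert at spot, deposit TRY: 20,000,000 × 7.4828 × 1.04068575269 = TRY 155,744,867.00.
The quoted forward overvalues PLN, so borrow TRY, buy PLN at spot, deposit the PLN at 3.54%, and sell the proceeds forward at 7.7810.
Profit = 159,764,566.63 − 155,744,867.00 = TRY 4,019,700.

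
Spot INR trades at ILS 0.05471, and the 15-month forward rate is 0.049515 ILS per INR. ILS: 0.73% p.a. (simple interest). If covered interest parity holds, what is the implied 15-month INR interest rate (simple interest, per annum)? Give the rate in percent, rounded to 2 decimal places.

9.20%

T = 15/12 years.
By CIP, F/S equals the ILS-to-INR growth ratio: 0.049515/0.05471 = 0.9050448.
The ILS side grows by 1 + 0.0073×15/12 = 1.009125.
So the INR growth factor = 1.1150001.
r = (1.1150001 − 1)/(15/12) = 0.092000 → 9.20%.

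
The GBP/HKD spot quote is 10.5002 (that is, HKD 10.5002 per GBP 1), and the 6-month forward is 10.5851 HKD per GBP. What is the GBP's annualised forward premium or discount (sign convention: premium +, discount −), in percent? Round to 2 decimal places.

+1.62%

T = 6/12 years.
GBP trades forward at +0.80856% vs spot over the period.
×(1/T) gives 1.62% p.a.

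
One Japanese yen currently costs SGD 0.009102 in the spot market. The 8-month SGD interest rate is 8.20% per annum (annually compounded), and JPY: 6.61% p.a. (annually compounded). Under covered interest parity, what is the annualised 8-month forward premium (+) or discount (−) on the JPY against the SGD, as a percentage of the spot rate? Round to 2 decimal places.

T = 8/12 years.
F = S · g_SGD/g_JPY = 0.009102 × 1.0539455/1.0435949 = 0.009192276.
(F − S)/S ÷ T = (0.009192276 − 0.009102)/0.009102/(8/12) = 0.014877 → 1.49%.

+1.49%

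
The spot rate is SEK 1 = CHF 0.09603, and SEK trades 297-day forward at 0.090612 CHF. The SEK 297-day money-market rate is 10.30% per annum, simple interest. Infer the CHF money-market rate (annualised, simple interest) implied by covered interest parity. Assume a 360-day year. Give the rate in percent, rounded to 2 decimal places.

T = 297/360 years.
CIP gives F = S · g_CHF/g_SEK, so g_CHF/g_SEK = 0.090612/0.09603 = 0.9435801.
The SEK side grows by 1 + 0.1030×297/360 = 1.084975.
That pins the CHF growth at 1.0237608.
(1.0237608 − 1)/T = 0.028801, i.e. 2.88%.

2.88%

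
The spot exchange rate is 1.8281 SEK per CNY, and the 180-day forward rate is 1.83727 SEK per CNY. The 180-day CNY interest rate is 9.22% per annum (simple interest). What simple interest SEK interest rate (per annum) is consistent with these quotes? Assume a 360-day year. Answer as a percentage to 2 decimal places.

10.27%

T = 180/360 years.
CIP gives F = S · g_SEK/g_CNY, so g_SEK/g_CNY = 1.83727/1.8281 = 1.0050161.
The CNY side grows by 1 + 0.0922×180/360 = 1.046100.
Hence g_SEK = 1.0513473.
r = (1.0513473 − 1)/(180/360) = 0.102695 → 10.27%.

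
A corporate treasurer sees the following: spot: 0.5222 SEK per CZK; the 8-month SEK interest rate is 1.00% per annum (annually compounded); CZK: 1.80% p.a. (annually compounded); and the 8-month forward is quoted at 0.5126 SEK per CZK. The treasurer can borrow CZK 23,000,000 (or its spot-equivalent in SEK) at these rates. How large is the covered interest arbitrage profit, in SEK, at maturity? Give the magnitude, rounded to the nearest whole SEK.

T = 8/12 years.
Keep in CZK, deliver into the forward: 23,000,000·1.011964285·0.5126 = SEK 11,930,856.53.
Swap to SEK now, deposit: 23,000,000·0.5222·1.0066556047 = SEK 12,090,537.81.
The quoted forward undervalues CZK, so borrow CZK, convert to SEK at spot, deposit the SEK at 1.00%, and buy CZK forward at 0.5126 to cover the loan.
The gap between the two covered legs is SEK 159,681.

SEK 159,681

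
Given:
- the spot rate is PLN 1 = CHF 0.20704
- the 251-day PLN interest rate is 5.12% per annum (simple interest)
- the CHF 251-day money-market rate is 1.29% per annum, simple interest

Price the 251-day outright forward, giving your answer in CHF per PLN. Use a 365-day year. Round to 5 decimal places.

0.20177

T = 251/365 years.
CHF growth factor: 1 + 0.0129×251/365 = 1.008871.
Growth of 1 PLN over T: 1 + 0.0512×251/365 = 1.0352088.
CIP: F = S · (grow CHF)/(grow PLN) = 0.20704 × 1.008871/1.0352088 = 0.2017725 CHF per PLN.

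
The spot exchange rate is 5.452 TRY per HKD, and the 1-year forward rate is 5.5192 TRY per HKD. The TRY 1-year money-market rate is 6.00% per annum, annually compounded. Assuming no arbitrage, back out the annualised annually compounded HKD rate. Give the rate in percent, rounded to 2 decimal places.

T = 1 year.
F/S = 5.5192/5.452 = 1.0123258 = (growth of TRY) / (growth of HKD).
The TRY side grows by (1 + 0.0600)^1 = 1.060000.
Hence g_HKD = 1.0470937.
Annualise: 1.0470937^(1/1) − 1 = 0.047094 = 4.71%.

4.71%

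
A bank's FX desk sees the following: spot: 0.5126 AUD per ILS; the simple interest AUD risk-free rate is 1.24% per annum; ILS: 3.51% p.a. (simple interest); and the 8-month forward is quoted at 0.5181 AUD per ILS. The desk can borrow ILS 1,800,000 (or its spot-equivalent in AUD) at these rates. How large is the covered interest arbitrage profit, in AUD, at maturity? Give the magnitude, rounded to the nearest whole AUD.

AUD 24,095

T = 8/12 years.
Route A — deposit ILS, sell forward: 1,800,000 × 1.023400 × 0.5181 = AUD 954,402.37.
Route B — convert at spot, deposit AUD: 1,800,000 × 0.5126 × 1.00826667 = AUD 930,307.49.
The quoted forward overvalues ILS, so borrow AUD, buy ILS at spot, deposit the ILS at 3.51%, and sell the proceeds forward at 0.5181.
Profit = 954,402.37 − 930,307.49 = AUD 24,095.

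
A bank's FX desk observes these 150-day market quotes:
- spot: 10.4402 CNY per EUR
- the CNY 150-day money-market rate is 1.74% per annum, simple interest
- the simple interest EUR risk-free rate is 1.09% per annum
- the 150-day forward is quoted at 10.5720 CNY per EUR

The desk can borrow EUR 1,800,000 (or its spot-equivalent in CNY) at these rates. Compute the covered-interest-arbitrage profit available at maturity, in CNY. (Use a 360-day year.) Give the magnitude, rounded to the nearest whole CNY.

T = 150/360 years.
Route A — deposit EUR, sell forward: 1,800,000 × 1.0045416667 × 10.5720 = CNY 19,116,026.10.
Route B — convert at spot, deposit CNY: 1,800,000 × 10.4402 × 1.007250 = CNY 18,928,604.61.
The quoted forward overvalues EUR, so borrow CNY, buy EUR at spot, deposit the EUR at 1.09%, and sell the proceeds forward at 10.5720.
Arbitrage profit = |19,116,026.10 − 18,928,604.61| = CNY 187,421.

CNY 187,421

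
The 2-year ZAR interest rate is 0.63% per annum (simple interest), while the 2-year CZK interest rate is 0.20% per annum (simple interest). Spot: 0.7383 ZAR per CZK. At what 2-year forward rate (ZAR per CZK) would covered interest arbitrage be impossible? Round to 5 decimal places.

0.74462

T = 2 years.
Growth of 1 ZAR over T: 1 + 0.0063×2 = 1.012600.
CZK growth factor: 1 + 0.0020×2 = 1.004000.
Forward (ZAR per CZK) = 0.7383 × 1.012600 / 1.004000 = 0.7446241.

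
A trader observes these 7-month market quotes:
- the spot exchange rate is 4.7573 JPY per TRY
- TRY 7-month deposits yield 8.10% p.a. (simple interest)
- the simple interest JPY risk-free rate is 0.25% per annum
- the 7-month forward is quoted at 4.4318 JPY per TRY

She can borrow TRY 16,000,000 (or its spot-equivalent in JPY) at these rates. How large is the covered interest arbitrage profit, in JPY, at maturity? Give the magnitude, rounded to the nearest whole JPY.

T = 7/12 years.
Invest the TRY and cover forward: 16,000,000 × 1.047250 × 4.4318 = JPY 74,259,240.80.
Convert at spot and invest in JPY: 16,000,000 × 4.7573 × 1.0014583333 = JPY 76,227,803.66.
The quoted forward undervalues TRY, so borrow TRY, convert to JPY at spot, deposit the JPY at 0.25%, and buy TRY forward at 4.4318 to cover the loan.
The gap between the two covered legs is JPY 1,968,563.

JPY 1,968,563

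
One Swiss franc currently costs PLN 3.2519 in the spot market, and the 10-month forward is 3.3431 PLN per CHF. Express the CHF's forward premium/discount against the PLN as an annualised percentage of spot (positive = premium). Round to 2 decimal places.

T = 10/12 years.
Period premium: (3.3431 − 3.2519)/3.2519 = 0.0280451.
×(1/T) gives 3.37% p.a.

+3.37%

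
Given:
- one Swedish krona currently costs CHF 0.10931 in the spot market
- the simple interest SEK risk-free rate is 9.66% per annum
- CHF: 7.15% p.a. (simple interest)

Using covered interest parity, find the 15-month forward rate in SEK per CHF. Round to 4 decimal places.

9.4118

T = 15/12 years.
Growth of 1 CHF over T: 1 + 0.0715×15/12 = 1.089375.
SEK growth factor: 1 + 0.0966×15/12 = 1.120750.
CIP: F = S · (grow CHF)/(grow SEK) = 0.10931 × 1.089375/1.120750 = 0.1062499 CHF per SEK.
Quoted the other way: 1/0.1062499 = 9.4118 SEK per CHF.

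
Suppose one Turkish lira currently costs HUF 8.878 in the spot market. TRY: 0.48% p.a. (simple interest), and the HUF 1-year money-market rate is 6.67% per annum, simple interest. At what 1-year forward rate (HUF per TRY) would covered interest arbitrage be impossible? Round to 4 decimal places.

9.4249

T = 1 year.
HUF accumulates by 1 + 0.0667×1 = 1.066700.
TRY accumulates by 1 + 0.0048×1 = 1.004800.
CIP: F = S · (grow HUF)/(grow TRY) = 8.878 × 1.066700/1.004800 = 9.424923 HUF per TRY.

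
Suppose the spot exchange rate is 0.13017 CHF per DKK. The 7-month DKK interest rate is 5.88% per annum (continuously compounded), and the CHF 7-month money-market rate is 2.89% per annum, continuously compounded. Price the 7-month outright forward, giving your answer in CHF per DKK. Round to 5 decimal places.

0.12792

T = 7/12 years.
CHF accumulates by e^(0.0289×7/12) = 1.0170012.
DKK growth factor: e^(0.0588×7/12) = 1.034895.
Forward (CHF per DKK) = 0.13017 × 1.0170012 / 1.034895 = 0.1279193.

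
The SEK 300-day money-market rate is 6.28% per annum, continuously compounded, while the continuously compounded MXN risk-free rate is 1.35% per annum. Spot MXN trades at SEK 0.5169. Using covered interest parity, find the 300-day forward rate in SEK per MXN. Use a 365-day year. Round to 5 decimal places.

0.53828

T = 300/365 years.
SEK accumulates by e^(0.0628×300/365) = 1.0529718.
Growth of 1 MXN over T: e^(0.0135×300/365) = 1.0111577.
So F = 0.5169 × 1.0529718 / 1.0111577 = 0.5382752 (SEK/MXN).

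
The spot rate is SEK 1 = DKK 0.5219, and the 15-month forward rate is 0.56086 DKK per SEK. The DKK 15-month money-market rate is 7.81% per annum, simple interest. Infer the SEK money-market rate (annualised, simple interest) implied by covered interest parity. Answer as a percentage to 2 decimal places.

T = 15/12 years.
F/S = 0.56086/0.5219 = 1.0746503 = (growth of DKK) / (growth of SEK).
The DKK side grows by 1 + 0.0781×15/12 = 1.097625.
Hence g_SEK = 1.0213788.
r = (1.0213788 − 1)/(15/12) = 0.017103 → 1.71%.

1.71%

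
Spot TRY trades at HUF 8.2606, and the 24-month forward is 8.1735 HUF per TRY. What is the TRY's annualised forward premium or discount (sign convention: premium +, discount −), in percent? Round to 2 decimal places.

T = 2 years.
Period premium: (8.1735 − 8.2606)/8.2606 = -0.0105440.
Per annum: -0.0105440 / 2 = -0.005272 = -0.53%.

-0.53%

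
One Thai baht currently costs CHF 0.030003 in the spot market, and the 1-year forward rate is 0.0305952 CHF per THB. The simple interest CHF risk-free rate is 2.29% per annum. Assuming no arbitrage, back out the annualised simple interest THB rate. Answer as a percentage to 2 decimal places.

0.31%

T = 1 year.
CIP gives F = S · g_CHF/g_THB, so g_CHF/g_THB = 0.0305952/0.030003 = 1.0197380.
The CHF side grows by 1 + 0.0229×1 = 1.022900.
So the THB growth factor = 1.0031008.
(1.0031008 − 1)/T = 0.003101, i.e. 0.31%.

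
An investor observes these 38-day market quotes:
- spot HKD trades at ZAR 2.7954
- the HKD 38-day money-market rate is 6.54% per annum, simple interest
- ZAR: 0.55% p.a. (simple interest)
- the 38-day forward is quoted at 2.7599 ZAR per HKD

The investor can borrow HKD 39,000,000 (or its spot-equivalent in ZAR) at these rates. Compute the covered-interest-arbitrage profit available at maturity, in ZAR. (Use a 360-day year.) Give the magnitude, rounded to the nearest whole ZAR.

ZAR 704,745

T = 38/360 years.
Keep in HKD, deliver into the forward: 39,000,000·1.00690333333·2.7599 = ZAR 108,379,147.88.
Swap to ZAR now, deposit: 39,000,000·2.7954·1.00058055556 = ZAR 109,083,892.52.
The quoted forward undervalues HKD, so borrow HKD, convert to ZAR at spot, deposit the ZAR at 0.55%, and buy HKD forward at 2.7599 to cover the loan.
Profit = 109,083,892.52 − 108,379,147.88 = ZAR 704,745.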